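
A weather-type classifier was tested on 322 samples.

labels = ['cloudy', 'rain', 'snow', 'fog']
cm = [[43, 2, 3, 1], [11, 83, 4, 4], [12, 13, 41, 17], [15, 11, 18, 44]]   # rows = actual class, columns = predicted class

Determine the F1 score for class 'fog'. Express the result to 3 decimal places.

0.571

F1 score = 2·TP/(2·TP+FP+FN).
fog: TP=44, FP=1+4+17=22, FN=15+11+18=44 → 88/154 = 0.5714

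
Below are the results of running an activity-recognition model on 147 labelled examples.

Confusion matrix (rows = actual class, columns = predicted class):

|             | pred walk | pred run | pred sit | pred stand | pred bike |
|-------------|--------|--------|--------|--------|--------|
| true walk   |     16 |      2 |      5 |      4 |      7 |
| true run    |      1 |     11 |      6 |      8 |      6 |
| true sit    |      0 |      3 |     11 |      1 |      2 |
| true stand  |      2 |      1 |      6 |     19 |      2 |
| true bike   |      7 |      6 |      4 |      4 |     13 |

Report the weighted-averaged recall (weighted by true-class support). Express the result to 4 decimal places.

Per-class recall (TP/(TP+FN)):
  walk: TP=16, FN=2+5+4+7=18 → 16/34 = 0.47059
  run: TP=11, FN=1+6+8+6=21 → 11/32 = 0.34375
  sit: TP=11, FN=0+3+1+2=6 → 11/17 = 0.64706
  stand: TP=19, FN=2+1+6+2=11 → 19/30 = 0.63333
  bike: TP=13, FN=7+6+4+4=21 → 13/34 = 0.38235
Weighted-recall = Σ (supportᵢ/N)·recallᵢ with N=147: (34/147)·0.47059 + (32/147)·0.34375 + (17/147)·0.64706 + (30/147)·0.63333 + (34/147)·0.38235 = 0.4762

0.4762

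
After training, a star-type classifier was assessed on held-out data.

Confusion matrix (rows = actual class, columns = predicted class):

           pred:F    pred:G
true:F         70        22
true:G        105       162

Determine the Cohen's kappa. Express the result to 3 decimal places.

Observed agreement pₒ = trace/N = 232/359 = 0.6462
Expected agreement pₑ = Σ (rowᵢ·colᵢ)/N² = (92·175 + 267·184)/359² = 0.5061
κ = (pₒ − pₑ)/(1 − pₑ) = (0.6462 − 0.5061)/(1 − 0.5061) = 0.284

0.284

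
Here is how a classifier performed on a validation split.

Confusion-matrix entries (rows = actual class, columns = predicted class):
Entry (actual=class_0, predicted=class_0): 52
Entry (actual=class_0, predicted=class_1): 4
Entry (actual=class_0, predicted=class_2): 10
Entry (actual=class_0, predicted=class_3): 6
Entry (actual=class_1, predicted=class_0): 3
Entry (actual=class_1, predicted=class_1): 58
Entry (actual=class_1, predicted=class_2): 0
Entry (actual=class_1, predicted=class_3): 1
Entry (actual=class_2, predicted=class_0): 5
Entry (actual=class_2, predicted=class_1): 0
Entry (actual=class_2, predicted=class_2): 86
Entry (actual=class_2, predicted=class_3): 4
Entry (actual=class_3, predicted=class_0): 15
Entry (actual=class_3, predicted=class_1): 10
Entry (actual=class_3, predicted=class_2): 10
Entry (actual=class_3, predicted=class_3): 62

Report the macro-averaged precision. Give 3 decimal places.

0.790

Per-class precision (TP/(TP+FP)):
  class_0: TP=52, FP=3+5+15=23 → 52/75 = 0.6933
  class_1: TP=58, FP=4+0+10=14 → 58/72 = 0.8056
  class_2: TP=86, FP=10+0+10=20 → 86/106 = 0.8113
  class_3: TP=62, FP=6+1+4=11 → 62/73 = 0.8493
Macro-precision = mean = (0.6933 + 0.8056 + 0.8113 + 0.8493) / 4 = 0.790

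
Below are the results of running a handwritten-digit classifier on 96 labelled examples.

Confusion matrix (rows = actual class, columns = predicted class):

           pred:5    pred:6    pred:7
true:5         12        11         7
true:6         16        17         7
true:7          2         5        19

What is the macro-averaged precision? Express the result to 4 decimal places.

Per-class precision (TP/(TP+FP)):
  5: TP=12, FP=16+2=18 → 12/30 = 0.40000
  6: TP=17, FP=11+5=16 → 17/33 = 0.51515
  7: TP=19, FP=7+7=14 → 19/33 = 0.57576
Macro-precision = mean = (0.40000 + 0.51515 + 0.57576) / 3 = 0.4970

0.4970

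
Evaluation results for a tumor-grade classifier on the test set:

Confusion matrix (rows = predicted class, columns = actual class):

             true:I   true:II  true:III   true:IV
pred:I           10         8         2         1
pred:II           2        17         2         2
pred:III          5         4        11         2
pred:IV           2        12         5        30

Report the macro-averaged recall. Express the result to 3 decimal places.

0.587

Per-class recall (TP/(TP+FN)):
  I: TP=10, FN=2+5+2=9 → 10/19 = 0.5263
  II: TP=17, FN=8+4+12=24 → 17/41 = 0.4146
  III: TP=11, FN=2+2+5=9 → 11/20 = 0.5500
  IV: TP=30, FN=1+2+2=5 → 30/35 = 0.8571
Macro-recall = mean = (0.5263 + 0.4146 + 0.5500 + 0.8571) / 4 = 0.587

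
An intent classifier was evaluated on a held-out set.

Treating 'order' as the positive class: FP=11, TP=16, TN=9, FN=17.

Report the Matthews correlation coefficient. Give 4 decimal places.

-0.0632

MCC = (TP·TN − FP·FN) / √((TP+FP)(TP+FN)(TN+FP)(TN+FN))
Numerator = 16·9 − 11·17 = -43
Denominator = √(27·33·20·26) = √463320 = 680.6761
MCC = -43 / 680.6761 = -0.0632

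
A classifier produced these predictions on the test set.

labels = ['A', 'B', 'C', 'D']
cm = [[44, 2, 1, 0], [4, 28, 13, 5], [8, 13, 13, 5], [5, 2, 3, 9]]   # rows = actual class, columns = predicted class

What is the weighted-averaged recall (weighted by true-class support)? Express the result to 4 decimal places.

0.6065

Per-class recall (TP/(TP+FN)):
  A: TP=44, FN=2+1+0=3 → 44/47 = 0.93617
  B: TP=28, FN=4+13+5=22 → 28/50 = 0.56000
  C: TP=13, FN=8+13+5=26 → 13/39 = 0.33333
  D: TP=9, FN=5+2+3=10 → 9/19 = 0.47368
Weighted-recall = Σ (supportᵢ/N)·recallᵢ with N=155: (47/155)·0.93617 + (50/155)·0.56000 + (39/155)·0.33333 + (19/155)·0.47368 = 0.6065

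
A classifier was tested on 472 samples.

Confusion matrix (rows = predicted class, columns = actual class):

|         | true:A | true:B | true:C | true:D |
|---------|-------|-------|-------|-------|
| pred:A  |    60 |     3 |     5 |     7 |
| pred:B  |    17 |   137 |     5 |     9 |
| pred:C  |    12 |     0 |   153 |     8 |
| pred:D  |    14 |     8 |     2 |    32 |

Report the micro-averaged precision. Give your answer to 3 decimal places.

Micro-averaging pools counts across classes: ΣTP=382, ΣFP=90, ΣFN=90.
Micro-precision = TP/(TP+FP) on pooled counts = 0.809 (equals overall accuracy in single-label multiclass).

0.809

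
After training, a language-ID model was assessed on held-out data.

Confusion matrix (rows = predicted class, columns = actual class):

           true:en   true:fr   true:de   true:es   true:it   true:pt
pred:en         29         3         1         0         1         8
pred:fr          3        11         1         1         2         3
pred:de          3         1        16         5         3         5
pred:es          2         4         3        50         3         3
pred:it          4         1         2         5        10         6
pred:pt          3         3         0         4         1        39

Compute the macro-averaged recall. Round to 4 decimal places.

0.6186

Per-class recall (TP/(TP+FN)):
  en: TP=29, FN=3+3+2+4+3=15 → 29/44 = 0.65909
  fr: TP=11, FN=3+1+4+1+3=12 → 11/23 = 0.47826
  de: TP=16, FN=1+1+3+2+0=7 → 16/23 = 0.69565
  es: TP=50, FN=0+1+5+5+4=15 → 50/65 = 0.76923
  it: TP=10, FN=1+2+3+3+1=10 → 10/20 = 0.50000
  pt: TP=39, FN=8+3+5+3+6=25 → 39/64 = 0.60938
Macro-recall = mean = (0.65909 + 0.47826 + 0.69565 + 0.76923 + 0.50000 + 0.60938) / 6 = 0.6186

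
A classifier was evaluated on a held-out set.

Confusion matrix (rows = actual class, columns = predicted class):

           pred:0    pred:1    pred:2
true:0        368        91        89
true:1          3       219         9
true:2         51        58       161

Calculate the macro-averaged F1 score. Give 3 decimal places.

Per-class F1 score (2·TP/(2·TP+FP+FN)):
  0: TP=368, FP=3+51=54, FN=91+89=180 → 736/970 = 0.7588
  1: TP=219, FP=91+58=149, FN=3+9=12 → 438/599 = 0.7312
  2: TP=161, FP=89+9=98, FN=51+58=109 → 322/529 = 0.6087
Macro-F1 score = mean = (0.7588 + 0.7312 + 0.6087) / 3 = 0.700

0.700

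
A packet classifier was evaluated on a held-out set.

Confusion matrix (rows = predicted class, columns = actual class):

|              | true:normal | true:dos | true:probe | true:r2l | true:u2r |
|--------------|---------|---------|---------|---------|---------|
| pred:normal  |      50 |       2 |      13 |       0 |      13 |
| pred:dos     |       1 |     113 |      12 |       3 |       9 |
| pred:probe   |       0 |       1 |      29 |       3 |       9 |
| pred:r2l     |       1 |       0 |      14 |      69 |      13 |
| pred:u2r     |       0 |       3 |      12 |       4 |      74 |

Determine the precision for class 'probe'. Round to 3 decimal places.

Treat 'probe' as positive and all other classes as negative.
precision = TP/(TP+FP).
probe: TP=29, FP=0+1+3+9=13 → 29/42 = 0.6905

0.690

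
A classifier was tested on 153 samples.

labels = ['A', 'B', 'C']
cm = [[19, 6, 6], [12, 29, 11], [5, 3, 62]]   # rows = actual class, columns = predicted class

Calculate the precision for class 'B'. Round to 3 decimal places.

0.763

Treat 'B' as positive and all other classes as negative.
precision = TP/(TP+FP).
B: TP=29, FP=6+3=9 → 29/38 = 0.7632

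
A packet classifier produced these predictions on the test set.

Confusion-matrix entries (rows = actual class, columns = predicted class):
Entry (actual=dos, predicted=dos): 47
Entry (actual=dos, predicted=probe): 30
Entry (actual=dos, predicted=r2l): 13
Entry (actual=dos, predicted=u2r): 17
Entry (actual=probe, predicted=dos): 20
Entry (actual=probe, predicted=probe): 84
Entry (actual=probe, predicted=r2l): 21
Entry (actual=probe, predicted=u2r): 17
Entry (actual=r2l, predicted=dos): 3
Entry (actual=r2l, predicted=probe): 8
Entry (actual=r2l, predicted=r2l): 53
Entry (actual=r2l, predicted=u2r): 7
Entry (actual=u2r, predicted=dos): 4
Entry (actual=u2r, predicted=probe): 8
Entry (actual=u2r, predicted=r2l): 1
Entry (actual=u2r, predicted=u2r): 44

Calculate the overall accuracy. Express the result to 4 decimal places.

0.6048

Accuracy = trace / total = (47+84+53+44=228) / 377 = 228/377 = 0.6048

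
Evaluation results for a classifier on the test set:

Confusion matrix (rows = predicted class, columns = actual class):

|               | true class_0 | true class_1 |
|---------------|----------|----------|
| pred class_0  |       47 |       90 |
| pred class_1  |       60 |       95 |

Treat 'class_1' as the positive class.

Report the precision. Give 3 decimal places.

0.613

Precision = TP/(TP+FP) = 95/(95+60) = 95/155 = 0.613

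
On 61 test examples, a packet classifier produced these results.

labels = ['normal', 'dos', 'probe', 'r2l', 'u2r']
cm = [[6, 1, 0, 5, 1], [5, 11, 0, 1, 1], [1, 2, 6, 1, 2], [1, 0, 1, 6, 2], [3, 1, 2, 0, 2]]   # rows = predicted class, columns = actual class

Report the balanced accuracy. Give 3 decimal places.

0.497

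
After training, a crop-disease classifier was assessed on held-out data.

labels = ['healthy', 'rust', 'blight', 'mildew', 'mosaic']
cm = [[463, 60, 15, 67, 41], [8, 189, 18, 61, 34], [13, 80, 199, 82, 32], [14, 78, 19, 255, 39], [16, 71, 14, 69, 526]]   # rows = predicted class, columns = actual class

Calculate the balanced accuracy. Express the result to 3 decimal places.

Balanced accuracy = mean of per-class recall.
  healthy: recall = 463/514 = 0.9008
  rust: recall = 189/478 = 0.3954
  blight: recall = 199/265 = 0.7509
  mildew: recall = 255/534 = 0.4775
  mosaic: recall = 526/672 = 0.7827
Mean = (0.9008 + 0.3954 + 0.7509 + 0.4775 + 0.7827) / 5 = 0.661

0.661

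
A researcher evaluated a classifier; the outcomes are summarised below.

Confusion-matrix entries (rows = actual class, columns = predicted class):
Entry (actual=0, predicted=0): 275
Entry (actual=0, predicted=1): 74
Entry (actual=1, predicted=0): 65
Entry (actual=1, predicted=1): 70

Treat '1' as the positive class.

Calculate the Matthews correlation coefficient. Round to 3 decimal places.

0.301

MCC = (TP·TN − FP·FN) / √((TP+FP)(TP+FN)(TN+FP)(TN+FN))
Numerator = 70·275 − 74·65 = 14440
Denominator = √(144·135·349·340) = √2306750400 = 48028.6415
MCC = 14440 / 48028.6415 = 0.301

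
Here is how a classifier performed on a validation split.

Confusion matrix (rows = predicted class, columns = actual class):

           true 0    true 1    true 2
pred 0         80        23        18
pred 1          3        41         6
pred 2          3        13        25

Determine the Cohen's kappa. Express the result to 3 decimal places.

0.512

Observed agreement pₒ = trace/N = 146/212 = 0.6887
Expected agreement pₑ = Σ (rowᵢ·colᵢ)/N² = (86·121 + 77·50 + 49·41)/212² = 0.3619
κ = (pₒ − pₑ)/(1 − pₑ) = (0.6887 − 0.3619)/(1 − 0.3619) = 0.512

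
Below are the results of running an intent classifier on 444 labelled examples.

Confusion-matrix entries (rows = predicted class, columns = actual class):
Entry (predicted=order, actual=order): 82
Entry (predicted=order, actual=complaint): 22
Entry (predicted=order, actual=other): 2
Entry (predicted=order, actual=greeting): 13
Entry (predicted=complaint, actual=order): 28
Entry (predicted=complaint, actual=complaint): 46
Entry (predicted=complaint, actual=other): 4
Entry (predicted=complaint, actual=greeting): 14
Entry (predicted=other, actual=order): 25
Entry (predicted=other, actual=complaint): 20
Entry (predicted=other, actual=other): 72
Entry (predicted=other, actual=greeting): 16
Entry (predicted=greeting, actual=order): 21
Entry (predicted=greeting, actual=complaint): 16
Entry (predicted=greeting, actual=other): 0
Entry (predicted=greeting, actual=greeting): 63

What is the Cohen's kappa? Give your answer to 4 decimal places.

0.4571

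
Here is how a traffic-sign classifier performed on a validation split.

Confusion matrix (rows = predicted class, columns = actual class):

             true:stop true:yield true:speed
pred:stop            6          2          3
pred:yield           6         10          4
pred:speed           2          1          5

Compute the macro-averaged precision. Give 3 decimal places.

0.557

Per-class precision (TP/(TP+FP)):
  stop: TP=6, FP=2+3=5 → 6/11 = 0.5455
  yield: TP=10, FP=6+4=10 → 10/20 = 0.5000
  speed: TP=5, FP=2+1=3 → 5/8 = 0.6250
Macro-precision = mean = (0.5455 + 0.5000 + 0.6250) / 3 = 0.557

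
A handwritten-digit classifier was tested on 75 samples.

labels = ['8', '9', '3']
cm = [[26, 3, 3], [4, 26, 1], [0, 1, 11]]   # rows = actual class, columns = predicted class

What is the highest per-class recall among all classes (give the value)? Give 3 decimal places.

Per-class recall (TP/(TP+FN)):
  8: TP=26, FN=3+3=6 → 26/32 = 0.8125
  9: TP=26, FN=4+1=5 → 26/31 = 0.8387
  3: TP=11, FN=0+1=1 → 11/12 = 0.9167
Highest is class '3' with recall = 0.917.

0.917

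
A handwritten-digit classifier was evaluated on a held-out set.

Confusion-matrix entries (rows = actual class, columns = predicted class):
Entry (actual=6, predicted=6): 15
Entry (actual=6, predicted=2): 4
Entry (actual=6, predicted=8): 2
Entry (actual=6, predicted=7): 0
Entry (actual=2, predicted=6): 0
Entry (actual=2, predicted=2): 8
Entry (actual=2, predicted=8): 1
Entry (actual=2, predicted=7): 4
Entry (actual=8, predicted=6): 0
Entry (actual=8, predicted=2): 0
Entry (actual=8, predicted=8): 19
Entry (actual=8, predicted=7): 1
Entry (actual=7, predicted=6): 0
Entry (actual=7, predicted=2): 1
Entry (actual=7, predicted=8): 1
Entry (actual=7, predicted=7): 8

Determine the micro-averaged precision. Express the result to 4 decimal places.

0.7813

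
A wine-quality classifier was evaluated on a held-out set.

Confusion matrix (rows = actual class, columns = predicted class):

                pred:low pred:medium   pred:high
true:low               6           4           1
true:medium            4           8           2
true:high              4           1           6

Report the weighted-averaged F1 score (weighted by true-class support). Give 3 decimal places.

Per-class F1 score (2·TP/(2·TP+FP+FN)):
  low: TP=6, FP=4+4=8, FN=4+1=5 → 12/25 = 0.4800
  medium: TP=8, FP=4+1=5, FN=4+2=6 → 16/27 = 0.5926
  high: TP=6, FP=1+2=3, FN=4+1=5 → 12/20 = 0.6000
Weighted-F1 score = Σ (supportᵢ/N)·F1 scoreᵢ with N=36: (11/36)·0.4800 + (14/36)·0.5926 + (11/36)·0.6000 = 0.560

0.560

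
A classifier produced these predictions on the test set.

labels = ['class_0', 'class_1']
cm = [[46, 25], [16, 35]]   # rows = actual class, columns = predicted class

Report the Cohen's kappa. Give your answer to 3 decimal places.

0.326

Observed agreement pₒ = trace/N = 81/122 = 0.6639
Expected agreement pₑ = Σ (rowᵢ·colᵢ)/N² = (71·62 + 51·60)/122² = 0.5013
κ = (pₒ − pₑ)/(1 − pₑ) = (0.6639 − 0.5013)/(1 − 0.5013) = 0.326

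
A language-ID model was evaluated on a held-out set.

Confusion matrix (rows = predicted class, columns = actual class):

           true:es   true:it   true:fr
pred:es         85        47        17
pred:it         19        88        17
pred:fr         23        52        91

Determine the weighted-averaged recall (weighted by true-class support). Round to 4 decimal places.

0.6014

Per-class recall (TP/(TP+FN)):
  es: TP=85, FN=19+23=42 → 85/127 = 0.66929
  it: TP=88, FN=47+52=99 → 88/187 = 0.47059
  fr: TP=91, FN=17+17=34 → 91/125 = 0.72800
Weighted-recall = Σ (supportᵢ/N)·recallᵢ with N=439: (127/439)·0.66929 + (187/439)·0.47059 + (125/439)·0.72800 = 0.6014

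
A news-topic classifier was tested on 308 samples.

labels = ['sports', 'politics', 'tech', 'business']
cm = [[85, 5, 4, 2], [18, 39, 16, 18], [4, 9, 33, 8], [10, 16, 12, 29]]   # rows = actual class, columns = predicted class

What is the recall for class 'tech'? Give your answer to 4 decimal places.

0.6111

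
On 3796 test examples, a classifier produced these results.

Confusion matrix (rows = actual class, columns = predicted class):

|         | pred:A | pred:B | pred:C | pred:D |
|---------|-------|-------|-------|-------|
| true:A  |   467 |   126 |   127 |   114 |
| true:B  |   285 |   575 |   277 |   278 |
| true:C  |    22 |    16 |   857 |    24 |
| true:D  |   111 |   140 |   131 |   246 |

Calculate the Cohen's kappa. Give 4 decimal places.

Observed agreement pₒ = trace/N = 2145/3796 = 0.56507
Expected agreement pₑ = Σ (rowᵢ·colᵢ)/N² = (834·885 + 1415·857 + 919·1392 + 628·662)/3796² = 0.25301
κ = (pₒ − pₑ)/(1 − pₑ) = (0.56507 − 0.25301)/(1 − 0.25301) = 0.4178

0.4178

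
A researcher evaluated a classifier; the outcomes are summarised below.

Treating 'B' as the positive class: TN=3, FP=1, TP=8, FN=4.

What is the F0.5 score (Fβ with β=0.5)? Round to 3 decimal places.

0.833

Fβ = (1+β²)·TP / ((1+β²)·TP + β²·FN + FP), with β²=1/4
= 1.25·8 / (1.25·8 + 0.25·4 + 1) = 0.833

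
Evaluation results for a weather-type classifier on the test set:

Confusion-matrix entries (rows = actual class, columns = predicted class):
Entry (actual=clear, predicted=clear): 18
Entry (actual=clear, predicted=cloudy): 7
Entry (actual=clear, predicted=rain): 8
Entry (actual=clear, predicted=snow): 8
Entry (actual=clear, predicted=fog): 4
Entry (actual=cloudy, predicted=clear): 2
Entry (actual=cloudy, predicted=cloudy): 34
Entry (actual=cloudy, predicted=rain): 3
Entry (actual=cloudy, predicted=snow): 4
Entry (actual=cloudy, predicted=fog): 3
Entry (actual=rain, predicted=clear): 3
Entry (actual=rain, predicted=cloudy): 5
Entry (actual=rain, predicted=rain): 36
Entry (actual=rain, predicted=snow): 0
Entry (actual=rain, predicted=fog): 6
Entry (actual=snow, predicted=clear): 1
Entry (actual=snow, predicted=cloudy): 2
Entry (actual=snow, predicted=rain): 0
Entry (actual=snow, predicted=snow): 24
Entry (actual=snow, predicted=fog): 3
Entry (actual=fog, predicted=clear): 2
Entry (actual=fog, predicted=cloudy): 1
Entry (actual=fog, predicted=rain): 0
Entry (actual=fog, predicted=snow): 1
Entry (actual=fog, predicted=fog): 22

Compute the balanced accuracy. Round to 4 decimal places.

0.7011

Balanced accuracy = mean of per-class recall.
  clear: recall = 18/45 = 0.40000
  cloudy: recall = 34/46 = 0.73913
  rain: recall = 36/50 = 0.72000
  snow: recall = 24/30 = 0.80000
  fog: recall = 22/26 = 0.84615
Mean = (0.40000 + 0.73913 + 0.72000 + 0.80000 + 0.84615) / 5 = 0.7011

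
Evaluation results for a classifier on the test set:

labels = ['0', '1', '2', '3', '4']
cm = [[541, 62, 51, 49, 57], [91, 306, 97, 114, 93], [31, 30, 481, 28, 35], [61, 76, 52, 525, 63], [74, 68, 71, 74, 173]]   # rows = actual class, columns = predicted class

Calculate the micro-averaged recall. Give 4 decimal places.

Micro-averaging pools counts across classes: ΣTP=2026, ΣFP=1277, ΣFN=1277.
Micro-recall = TP/(TP+FN) on pooled counts = 0.6134 (equals overall accuracy in single-label multiclass).

0.6134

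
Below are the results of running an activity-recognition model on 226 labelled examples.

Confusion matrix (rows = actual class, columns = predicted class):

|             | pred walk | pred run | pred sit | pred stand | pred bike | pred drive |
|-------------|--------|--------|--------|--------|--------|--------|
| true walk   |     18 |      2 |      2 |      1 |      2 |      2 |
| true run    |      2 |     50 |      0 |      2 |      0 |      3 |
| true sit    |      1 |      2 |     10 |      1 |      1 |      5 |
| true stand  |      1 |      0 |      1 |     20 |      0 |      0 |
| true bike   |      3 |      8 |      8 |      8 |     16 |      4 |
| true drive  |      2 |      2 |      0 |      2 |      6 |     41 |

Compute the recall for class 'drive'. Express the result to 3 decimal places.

One-vs-rest for 'drive': TP = diagonal; FP = other classes predicted 'drive'; FN = 'drive' predicted as other.
recall = TP/(TP+FN).
drive: TP=41, FN=2+2+0+2+6=12 → 41/53 = 0.7736

0.774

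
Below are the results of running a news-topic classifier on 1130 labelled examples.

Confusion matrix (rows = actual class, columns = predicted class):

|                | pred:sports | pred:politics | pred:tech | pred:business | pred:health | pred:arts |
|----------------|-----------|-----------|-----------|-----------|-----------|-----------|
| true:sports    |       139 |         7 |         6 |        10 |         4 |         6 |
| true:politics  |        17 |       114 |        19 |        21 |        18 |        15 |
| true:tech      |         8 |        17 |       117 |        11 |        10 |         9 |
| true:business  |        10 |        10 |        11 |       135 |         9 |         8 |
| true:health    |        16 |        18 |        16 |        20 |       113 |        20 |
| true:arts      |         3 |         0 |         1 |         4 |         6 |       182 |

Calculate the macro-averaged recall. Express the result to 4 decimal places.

0.7117

Per-class recall (TP/(TP+FN)):
  sports: TP=139, FN=7+6+10+4+6=33 → 139/172 = 0.80814
  politics: TP=114, FN=17+19+21+18+15=90 → 114/204 = 0.55882
  tech: TP=117, FN=8+17+11+10+9=55 → 117/172 = 0.68023
  business: TP=135, FN=10+10+11+9+8=48 → 135/183 = 0.73770
  health: TP=113, FN=16+18+16+20+20=90 → 113/203 = 0.55665
  arts: TP=182, FN=3+0+1+4+6=14 → 182/196 = 0.92857
Macro-recall = mean = (0.80814 + 0.55882 + 0.68023 + 0.73770 + 0.55665 + 0.92857) / 6 = 0.7117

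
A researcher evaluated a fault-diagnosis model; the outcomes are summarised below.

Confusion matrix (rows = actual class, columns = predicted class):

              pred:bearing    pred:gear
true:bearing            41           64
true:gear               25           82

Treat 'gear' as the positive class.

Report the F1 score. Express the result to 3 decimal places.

0.648

Precision = TP/(TP+FP) = 82/146 = 0.5616
Recall = TP/(TP+FN) = 82/107 = 0.7664
F1 = 2·TP/(2·TP+FP+FN) = 164/253 = 0.648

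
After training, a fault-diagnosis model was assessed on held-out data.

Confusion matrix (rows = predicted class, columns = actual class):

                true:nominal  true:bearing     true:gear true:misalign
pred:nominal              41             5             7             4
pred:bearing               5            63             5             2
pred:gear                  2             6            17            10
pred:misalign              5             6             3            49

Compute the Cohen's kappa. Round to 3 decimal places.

0.643

Observed agreement pₒ = trace/N = 170/230 = 0.7391
Expected agreement pₑ = Σ (rowᵢ·colᵢ)/N² = (53·57 + 80·75 + 32·35 + 65·63)/230² = 0.2691
κ = (pₒ − pₑ)/(1 − pₑ) = (0.7391 − 0.2691)/(1 − 0.2691) = 0.643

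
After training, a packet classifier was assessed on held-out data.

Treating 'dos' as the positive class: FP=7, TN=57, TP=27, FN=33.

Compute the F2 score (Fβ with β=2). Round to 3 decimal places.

0.493

Fβ = (1+β²)·TP / ((1+β²)·TP + β²·FN + FP), with β²=4
= 5·27 / (5·27 + 4·33 + 7) = 0.493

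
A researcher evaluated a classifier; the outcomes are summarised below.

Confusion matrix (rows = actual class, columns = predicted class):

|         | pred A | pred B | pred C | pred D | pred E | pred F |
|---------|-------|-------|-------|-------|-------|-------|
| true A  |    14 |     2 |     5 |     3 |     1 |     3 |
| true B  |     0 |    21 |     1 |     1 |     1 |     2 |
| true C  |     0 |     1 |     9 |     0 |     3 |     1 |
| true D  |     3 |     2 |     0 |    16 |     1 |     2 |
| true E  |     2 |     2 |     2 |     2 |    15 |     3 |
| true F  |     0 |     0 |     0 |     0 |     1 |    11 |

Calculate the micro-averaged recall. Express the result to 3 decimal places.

0.662

Micro-averaging pools counts across classes: ΣTP=86, ΣFP=44, ΣFN=44.
Micro-recall = TP/(TP+FN) on pooled counts = 0.662 (equals overall accuracy in single-label multiclass).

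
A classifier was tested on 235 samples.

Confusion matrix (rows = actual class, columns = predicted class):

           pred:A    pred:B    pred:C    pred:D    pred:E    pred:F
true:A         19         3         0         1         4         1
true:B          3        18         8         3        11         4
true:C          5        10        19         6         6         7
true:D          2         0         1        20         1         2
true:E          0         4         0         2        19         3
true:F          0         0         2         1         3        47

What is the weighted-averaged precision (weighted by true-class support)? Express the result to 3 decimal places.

Per-class precision (TP/(TP+FP)):
  A: TP=19, FP=3+5+2+0+0=10 → 19/29 = 0.6552
  B: TP=18, FP=3+10+0+4+0=17 → 18/35 = 0.5143
  C: TP=19, FP=0+8+1+0+2=11 → 19/30 = 0.6333
  D: TP=20, FP=1+3+6+2+1=13 → 20/33 = 0.6061
  E: TP=19, FP=4+11+6+1+3=25 → 19/44 = 0.4318
  F: TP=47, FP=1+4+7+2+3=17 → 47/64 = 0.7344
Weighted-precision = Σ (supportᵢ/N)·precisionᵢ with N=235: (28/235)·0.6552 + (47/235)·0.5143 + (53/235)·0.6333 + (26/235)·0.6061 + (28/235)·0.4318 + (53/235)·0.7344 = 0.608

0.608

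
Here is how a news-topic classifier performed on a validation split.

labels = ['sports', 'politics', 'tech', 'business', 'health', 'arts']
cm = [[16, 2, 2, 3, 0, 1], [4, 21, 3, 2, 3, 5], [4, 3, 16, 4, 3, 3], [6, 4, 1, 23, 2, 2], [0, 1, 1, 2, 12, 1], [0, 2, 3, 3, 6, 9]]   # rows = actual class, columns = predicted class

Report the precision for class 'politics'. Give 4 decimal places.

0.6364

One-vs-rest for 'politics': TP = diagonal; FP = other classes predicted 'politics'; FN = 'politics' predicted as other.
precision = TP/(TP+FP).
politics: TP=21, FP=2+3+4+1+2=12 → 21/33 = 0.63636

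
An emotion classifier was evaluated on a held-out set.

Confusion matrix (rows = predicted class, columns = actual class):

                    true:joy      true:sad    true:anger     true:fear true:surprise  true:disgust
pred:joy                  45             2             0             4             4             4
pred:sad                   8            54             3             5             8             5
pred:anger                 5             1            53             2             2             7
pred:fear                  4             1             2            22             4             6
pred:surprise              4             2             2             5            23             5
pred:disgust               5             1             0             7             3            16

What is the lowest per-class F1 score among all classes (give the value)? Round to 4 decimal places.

Per-class F1 score (2·TP/(2·TP+FP+FN)):
  joy: TP=45, FP=2+0+4+4+4=14, FN=8+5+4+4+5=26 → 90/130 = 0.69231
  sad: TP=54, FP=8+3+5+8+5=29, FN=2+1+1+2+1=7 → 108/144 = 0.75000
  anger: TP=53, FP=5+1+2+2+7=17, FN=0+3+2+2+0=7 → 106/130 = 0.81538
  fear: TP=22, FP=4+1+2+4+6=17, FN=4+5+2+5+7=23 → 44/84 = 0.52381
  surprise: TP=23, FP=4+2+2+5+5=18, FN=4+8+2+4+3=21 → 46/85 = 0.54118
  disgust: TP=16, FP=5+1+0+7+3=16, FN=4+5+7+6+5=27 → 32/75 = 0.42667
Lowest is class 'disgust' with F1 score = 0.4267.

0.4267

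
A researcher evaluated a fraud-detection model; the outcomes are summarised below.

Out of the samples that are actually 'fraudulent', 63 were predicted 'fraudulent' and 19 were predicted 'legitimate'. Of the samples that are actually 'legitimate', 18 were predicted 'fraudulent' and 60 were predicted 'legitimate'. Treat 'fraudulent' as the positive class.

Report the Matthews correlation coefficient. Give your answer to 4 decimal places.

MCC = (TP·TN − FP·FN) / √((TP+FP)(TP+FN)(TN+FP)(TN+FN))
Numerator = 63·60 − 18·19 = 3438
Denominator = √(81·82·78·79) = √40928004 = 6397.4998
MCC = 3438 / 6397.4998 = 0.5374

0.5374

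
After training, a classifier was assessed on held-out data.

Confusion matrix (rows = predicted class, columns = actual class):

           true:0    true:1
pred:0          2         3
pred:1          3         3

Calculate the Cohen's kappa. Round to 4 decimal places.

-0.1000

Observed agreement pₒ = trace/N = 5/11 = 0.45455
Expected agreement pₑ = Σ (rowᵢ·colᵢ)/N² = (5·5 + 6·6)/11² = 0.50413
κ = (pₒ − pₑ)/(1 − pₑ) = (0.45455 − 0.50413)/(1 − 0.50413) = -0.1000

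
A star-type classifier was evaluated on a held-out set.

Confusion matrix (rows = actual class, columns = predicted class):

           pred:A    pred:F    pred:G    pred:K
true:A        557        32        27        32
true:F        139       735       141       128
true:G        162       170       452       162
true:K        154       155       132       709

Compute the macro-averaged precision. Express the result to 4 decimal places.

Per-class precision (TP/(TP+FP)):
  A: TP=557, FP=139+162+154=455 → 557/1012 = 0.55040
  F: TP=735, FP=32+170+155=357 → 735/1092 = 0.67308
  G: TP=452, FP=27+141+132=300 → 452/752 = 0.60106
  K: TP=709, FP=32+128+162=322 → 709/1031 = 0.68768
Macro-precision = mean = (0.55040 + 0.67308 + 0.60106 + 0.68768) / 4 = 0.6281

0.6281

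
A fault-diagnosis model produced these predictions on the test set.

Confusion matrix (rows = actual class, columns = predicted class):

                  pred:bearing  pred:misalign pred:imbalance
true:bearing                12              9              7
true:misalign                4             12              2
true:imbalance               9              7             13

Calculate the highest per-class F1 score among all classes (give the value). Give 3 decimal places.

0.522

Per-class F1 score (2·TP/(2·TP+FP+FN)):
  bearing: TP=12, FP=4+9=13, FN=9+7=16 → 24/53 = 0.4528
  misalign: TP=12, FP=9+7=16, FN=4+2=6 → 24/46 = 0.5217
  imbalance: TP=13, FP=7+2=9, FN=9+7=16 → 26/51 = 0.5098
Highest is class 'misalign' with F1 score = 0.522.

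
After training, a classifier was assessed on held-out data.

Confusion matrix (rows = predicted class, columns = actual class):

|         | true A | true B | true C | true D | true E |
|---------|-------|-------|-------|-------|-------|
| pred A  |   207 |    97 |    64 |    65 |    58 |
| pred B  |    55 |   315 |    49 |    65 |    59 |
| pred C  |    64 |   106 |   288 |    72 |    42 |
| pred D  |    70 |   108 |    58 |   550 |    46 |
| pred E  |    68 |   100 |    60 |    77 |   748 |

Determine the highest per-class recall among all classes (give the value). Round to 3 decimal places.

0.785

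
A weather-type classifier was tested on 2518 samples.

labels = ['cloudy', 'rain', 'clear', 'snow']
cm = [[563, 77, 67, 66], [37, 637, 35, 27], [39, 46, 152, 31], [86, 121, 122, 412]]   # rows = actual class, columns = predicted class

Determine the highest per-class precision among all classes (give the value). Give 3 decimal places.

Per-class precision (TP/(TP+FP)):
  cloudy: TP=563, FP=37+39+86=162 → 563/725 = 0.7766
  rain: TP=637, FP=77+46+121=244 → 637/881 = 0.7230
  clear: TP=152, FP=67+35+122=224 → 152/376 = 0.4043
  snow: TP=412, FP=66+27+31=124 → 412/536 = 0.7687
Highest is class 'cloudy' with precision = 0.777.

0.777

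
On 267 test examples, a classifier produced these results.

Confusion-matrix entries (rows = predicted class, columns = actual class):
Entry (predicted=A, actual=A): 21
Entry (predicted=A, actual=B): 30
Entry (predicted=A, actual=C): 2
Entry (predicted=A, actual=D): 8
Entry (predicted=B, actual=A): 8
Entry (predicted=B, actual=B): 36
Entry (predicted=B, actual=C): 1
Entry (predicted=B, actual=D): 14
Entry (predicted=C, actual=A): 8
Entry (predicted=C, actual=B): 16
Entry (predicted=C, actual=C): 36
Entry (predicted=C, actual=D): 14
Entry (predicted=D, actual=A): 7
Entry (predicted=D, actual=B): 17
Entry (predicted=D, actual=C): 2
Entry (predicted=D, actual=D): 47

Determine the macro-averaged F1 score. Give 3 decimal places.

Per-class F1 score (2·TP/(2·TP+FP+FN)):
  A: TP=21, FP=30+2+8=40, FN=8+8+7=23 → 42/105 = 0.4000
  B: TP=36, FP=8+1+14=23, FN=30+16+17=63 → 72/158 = 0.4557
  C: TP=36, FP=8+16+14=38, FN=2+1+2=5 → 72/115 = 0.6261
  D: TP=47, FP=7+17+2=26, FN=8+14+14=36 → 94/156 = 0.6026
Macro-F1 score = mean = (0.4000 + 0.4557 + 0.6261 + 0.6026) / 4 = 0.521

0.521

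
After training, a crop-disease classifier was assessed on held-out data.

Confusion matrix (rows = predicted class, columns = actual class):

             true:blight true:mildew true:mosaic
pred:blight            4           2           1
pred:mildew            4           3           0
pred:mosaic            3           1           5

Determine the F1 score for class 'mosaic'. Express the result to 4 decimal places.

F1 score = 2·TP/(2·TP+FP+FN).
mosaic: TP=5, FP=3+1=4, FN=1+0=1 → 10/15 = 0.66667

0.6667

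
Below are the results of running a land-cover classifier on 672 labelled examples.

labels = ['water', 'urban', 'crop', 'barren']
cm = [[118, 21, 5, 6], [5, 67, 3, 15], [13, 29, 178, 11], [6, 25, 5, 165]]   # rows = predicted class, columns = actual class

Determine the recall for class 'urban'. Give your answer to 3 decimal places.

Take TP from the diagonal, FP from the rest of the 'urban' prediction marginal, FN from the rest of the 'urban' actual marginal.
recall = TP/(TP+FN).
urban: TP=67, FN=21+29+25=75 → 67/142 = 0.4718

0.472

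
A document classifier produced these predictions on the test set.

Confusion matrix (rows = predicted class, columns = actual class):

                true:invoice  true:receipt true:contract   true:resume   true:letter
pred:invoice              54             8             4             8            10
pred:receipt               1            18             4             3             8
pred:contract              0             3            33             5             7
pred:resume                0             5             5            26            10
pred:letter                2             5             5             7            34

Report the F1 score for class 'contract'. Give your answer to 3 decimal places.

Take TP from the diagonal, FP from the rest of the 'contract' prediction marginal, FN from the rest of the 'contract' actual marginal.
F1 score = 2·TP/(2·TP+FP+FN).
contract: TP=33, FP=0+3+5+7=15, FN=4+4+5+5=18 → 66/99 = 0.6667

0.667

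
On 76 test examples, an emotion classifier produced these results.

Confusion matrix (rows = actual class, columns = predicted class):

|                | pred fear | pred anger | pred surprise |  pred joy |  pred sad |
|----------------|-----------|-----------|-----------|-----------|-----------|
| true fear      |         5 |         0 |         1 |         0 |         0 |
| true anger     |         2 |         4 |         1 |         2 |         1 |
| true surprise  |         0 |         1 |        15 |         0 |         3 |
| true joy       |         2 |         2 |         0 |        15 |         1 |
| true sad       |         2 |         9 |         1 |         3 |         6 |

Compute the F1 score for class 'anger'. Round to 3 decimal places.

Take TP from the diagonal, FP from the rest of the 'anger' prediction marginal, FN from the rest of the 'anger' actual marginal.
F1 score = 2·TP/(2·TP+FP+FN).
anger: TP=4, FP=0+1+2+9=12, FN=2+1+2+1=6 → 8/26 = 0.3077

0.308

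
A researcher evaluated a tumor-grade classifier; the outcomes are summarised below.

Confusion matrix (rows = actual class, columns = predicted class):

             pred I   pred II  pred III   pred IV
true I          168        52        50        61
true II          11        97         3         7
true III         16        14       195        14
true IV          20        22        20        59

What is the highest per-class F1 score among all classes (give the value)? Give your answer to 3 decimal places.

Per-class F1 score (2·TP/(2·TP+FP+FN)):
  I: TP=168, FP=11+16+20=47, FN=52+50+61=163 → 336/546 = 0.6154
  II: TP=97, FP=52+14+22=88, FN=11+3+7=21 → 194/303 = 0.6403
  III: TP=195, FP=50+3+20=73, FN=16+14+14=44 → 390/507 = 0.7692
  IV: TP=59, FP=61+7+14=82, FN=20+22+20=62 → 118/262 = 0.4504
Highest is class 'III' with F1 score = 0.769.

0.769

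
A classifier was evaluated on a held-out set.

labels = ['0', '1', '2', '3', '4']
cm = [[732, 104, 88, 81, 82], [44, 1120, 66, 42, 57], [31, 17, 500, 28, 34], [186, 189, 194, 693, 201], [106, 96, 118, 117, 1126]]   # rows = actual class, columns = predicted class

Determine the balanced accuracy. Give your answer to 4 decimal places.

Balanced accuracy = mean of per-class recall.
  0: recall = 732/1087 = 0.67341
  1: recall = 1120/1329 = 0.84274
  2: recall = 500/610 = 0.81967
  3: recall = 693/1463 = 0.47368
  4: recall = 1126/1563 = 0.72041
Mean = (0.67341 + 0.84274 + 0.81967 + 0.47368 + 0.72041) / 5 = 0.7060

0.7060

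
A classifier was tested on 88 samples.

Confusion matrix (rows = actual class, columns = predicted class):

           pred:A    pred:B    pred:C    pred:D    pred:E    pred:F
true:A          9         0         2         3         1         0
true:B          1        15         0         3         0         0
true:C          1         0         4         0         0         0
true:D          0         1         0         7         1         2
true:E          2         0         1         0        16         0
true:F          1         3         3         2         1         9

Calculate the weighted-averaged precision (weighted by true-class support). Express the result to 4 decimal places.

0.7196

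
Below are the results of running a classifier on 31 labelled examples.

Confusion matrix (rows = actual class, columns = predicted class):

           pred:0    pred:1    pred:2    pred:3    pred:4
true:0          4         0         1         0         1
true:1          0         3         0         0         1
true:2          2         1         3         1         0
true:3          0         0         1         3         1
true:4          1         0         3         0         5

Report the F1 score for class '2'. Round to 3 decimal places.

0.400

F1 score = 2·TP/(2·TP+FP+FN).
2: TP=3, FP=1+0+1+3=5, FN=2+1+1+0=4 → 6/15 = 0.4000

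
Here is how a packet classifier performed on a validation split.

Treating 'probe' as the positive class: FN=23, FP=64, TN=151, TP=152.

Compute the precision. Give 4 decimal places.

0.7037

Precision = TP/(TP+FP) = 152/(152+64) = 152/216 = 0.7037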